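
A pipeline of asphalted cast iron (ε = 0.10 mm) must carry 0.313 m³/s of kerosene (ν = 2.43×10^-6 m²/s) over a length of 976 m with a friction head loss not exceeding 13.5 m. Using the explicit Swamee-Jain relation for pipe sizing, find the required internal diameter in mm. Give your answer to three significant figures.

Swamee-Jain (Type III): D = 0.66·[ε^1.25·(LQ²/(gh_f))^4.75 + ν·Q^9.4·(L/(gh_f))^5.2]^0.04
LQ²/(gh_f) = 0.7220; L/(gh_f) = 7.370
Term 1 = ε^1.25·(…)^4.75 = 2.13×10^-6; Term 2 = ν·Q^9.4·(…)^5.2 = 1.43×10^-6
D = 0.66·(2.13×10^-6 + 1.43×10^-6)^0.04 = 0.3996 m = 400 mm
Check: V = 2.50 m/s, Re = 4.10×10^5, f = 0.01622, h_f = 12.6 m ≈ 13.5 m ✓

D ≈ 400 mm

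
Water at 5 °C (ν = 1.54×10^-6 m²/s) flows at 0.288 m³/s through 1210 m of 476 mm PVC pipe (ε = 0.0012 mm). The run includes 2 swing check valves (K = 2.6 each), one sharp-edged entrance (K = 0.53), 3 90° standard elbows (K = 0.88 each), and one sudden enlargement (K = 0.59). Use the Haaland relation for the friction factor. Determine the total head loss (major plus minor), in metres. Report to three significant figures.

H_L ≈ 5.64 m

V = 4Q/(πD²) = 1.618 m/s; V²/2g = 0.1335 m
Re = 5.00×10^5, ε/D = 2.52×10^-6 → f = 0.01309 (Haaland)
Major: h_f = f(L/D)·V²/2g = 0.01309·2542·0.1335 = 4.442 m
Minor: ΣK = 8.96; h_m = ΣK·V²/2g = 1.196 m
Total H_L = 4.442 + 1.196 = 5.638 m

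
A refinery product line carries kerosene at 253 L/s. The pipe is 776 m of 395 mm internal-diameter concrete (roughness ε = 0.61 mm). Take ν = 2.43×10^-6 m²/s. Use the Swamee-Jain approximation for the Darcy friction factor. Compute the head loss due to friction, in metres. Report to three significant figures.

V = 4Q/(πD²) = 4·0.253/(π·0.395²) = 2.065 m/s
Re = VD/ν = 2.065·0.395/2.43×10^-6 = 3.36×10^5 → turbulent
ε/D = 0.61/395 = 0.00154
Swamee-Jain: f = 0.02268
h_f = f(L/D)V²/(2g) = 0.02268·(776/0.395)·2.065²/(2·9.81) = 9.680 m

h_f ≈ 9.68 m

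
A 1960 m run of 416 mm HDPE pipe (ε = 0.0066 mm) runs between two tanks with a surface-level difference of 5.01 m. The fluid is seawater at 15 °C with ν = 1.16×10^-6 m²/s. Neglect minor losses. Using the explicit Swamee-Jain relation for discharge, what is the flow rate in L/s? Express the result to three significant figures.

Q ≈ 168 L/s

Swamee-Jain (Type II): Q = -0.965·√(gD⁵h_f/L)·ln[ε/(3.7D) + √(3.17ν²L/(gD³h_f))]
√(gD⁵h_f/L) = √(9.81·0.416⁵·5.01/1960) = 0.01767
ε/(3.7D) = 4.29×10^-6; √(3.17ν²L/(gD³h_f)) = 4.86×10^-5
Q = -0.965·0.01767·ln(5.290×10^-5) = 0.1680 m³/s
Check: V = 1.24 m/s, Re = 4.43×10^5, f = 0.01361, h_f = 4.99 m ≈ 5.01 m ✓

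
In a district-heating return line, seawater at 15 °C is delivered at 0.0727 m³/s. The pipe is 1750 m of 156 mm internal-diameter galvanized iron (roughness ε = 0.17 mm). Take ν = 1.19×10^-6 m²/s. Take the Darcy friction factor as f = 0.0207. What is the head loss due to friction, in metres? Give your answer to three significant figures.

V = 4Q/(πD²) = 4·0.0727/(π·0.156²) = 3.804 m/s
h_f = f(L/D)V²/(2g) = 0.02070·(1750/0.156)·3.804²/(2·9.81) = 171.2 m

h_f ≈ 171 m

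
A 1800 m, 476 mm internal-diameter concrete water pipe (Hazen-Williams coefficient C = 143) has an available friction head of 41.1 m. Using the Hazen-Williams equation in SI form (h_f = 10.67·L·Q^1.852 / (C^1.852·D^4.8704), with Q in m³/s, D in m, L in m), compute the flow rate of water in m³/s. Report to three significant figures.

Rearranging: Q = [h_f·C^1.852·D^4.8704 / (10.67·L)]^(1/1.852)
Q = [41.1·143^1.852·0.476^4.8704 / (10.67·1800)]^0.540 = 0.7346 m³/s

Q ≈ 0.735 m³/s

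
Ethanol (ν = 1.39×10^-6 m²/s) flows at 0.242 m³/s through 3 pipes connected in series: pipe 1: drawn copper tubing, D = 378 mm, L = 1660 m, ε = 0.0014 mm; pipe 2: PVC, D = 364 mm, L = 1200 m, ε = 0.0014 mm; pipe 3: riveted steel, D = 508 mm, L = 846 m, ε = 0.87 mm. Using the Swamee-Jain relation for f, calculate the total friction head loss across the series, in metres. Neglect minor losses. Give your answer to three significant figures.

Pipe 1: V = 2.156 m/s, Re = 5.86×10^5, ε/D = 3.70×10^-6, f = 0.01279, h_1 = f(L/D)V²/2g = 13.31 m
Pipe 2: V = 2.326 m/s, Re = 6.09×10^5, ε/D = 3.85×10^-6, f = 0.01271, h_2 = f(L/D)V²/2g = 11.55 m
Pipe 3: V = 1.194 m/s, Re = 4.36×10^5, ε/D = 0.00171, f = 0.02308, h_3 = f(L/D)V²/2g = 2.792 m
Series → Q common, losses add: H = Σh = 27.66 m

H ≈ 27.7 m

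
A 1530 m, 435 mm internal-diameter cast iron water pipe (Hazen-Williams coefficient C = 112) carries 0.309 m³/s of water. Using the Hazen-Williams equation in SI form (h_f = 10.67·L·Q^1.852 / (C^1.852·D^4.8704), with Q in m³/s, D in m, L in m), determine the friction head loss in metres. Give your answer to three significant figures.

h_f = 10.67·1530·0.309^1.852 / (112^1.852·0.435^4.8704) = 17.13 m

h_f ≈ 17.1 m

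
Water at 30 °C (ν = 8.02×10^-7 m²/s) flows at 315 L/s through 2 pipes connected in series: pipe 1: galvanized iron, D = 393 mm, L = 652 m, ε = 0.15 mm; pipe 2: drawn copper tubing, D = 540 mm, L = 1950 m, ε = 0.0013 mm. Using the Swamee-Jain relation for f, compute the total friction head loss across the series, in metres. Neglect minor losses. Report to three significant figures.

Pipe 1: V = 2.597 m/s, Re = 1.27×10^6, ε/D = 3.82×10^-4, f = 0.01631, h_1 = f(L/D)V²/2g = 9.299 m
Pipe 2: V = 1.375 m/s, Re = 9.26×10^5, ε/D = 2.41×10^-6, f = 0.01182, h_2 = f(L/D)V²/2g = 4.114 m
Series → Q common, losses add: H = Σh = 13.41 m

H ≈ 13.4 m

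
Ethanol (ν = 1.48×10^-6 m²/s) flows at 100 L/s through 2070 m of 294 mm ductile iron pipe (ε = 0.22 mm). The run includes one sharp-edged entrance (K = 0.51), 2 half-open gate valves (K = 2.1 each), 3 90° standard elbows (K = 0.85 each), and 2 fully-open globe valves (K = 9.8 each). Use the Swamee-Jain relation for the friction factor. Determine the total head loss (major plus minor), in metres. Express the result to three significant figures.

H_L ≈ 18.3 m

V = 4Q/(πD²) = 1.473 m/s; V²/2g = 0.1106 m
Re = 2.93×10^5, ε/D = 7.48×10^-4 → f = 0.01965 (Swamee-Jain)
Major: h_f = f(L/D)·V²/2g = 0.01965·7041·0.1106 = 15.30 m
Minor: ΣK = 26.9; h_m = ΣK·V²/2g = 2.971 m
Total H_L = 15.30 + 2.971 = 18.27 m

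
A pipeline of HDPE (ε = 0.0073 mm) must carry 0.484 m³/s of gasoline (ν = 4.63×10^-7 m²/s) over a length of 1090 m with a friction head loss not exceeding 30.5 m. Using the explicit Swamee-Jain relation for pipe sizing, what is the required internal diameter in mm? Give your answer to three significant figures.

D ≈ 372 mm

Swamee-Jain (Type III): D = 0.66·[ε^1.25·(LQ²/(gh_f))^4.75 + ν·Q^9.4·(L/(gh_f))^5.2]^0.04
LQ²/(gh_f) = 0.8534; L/(gh_f) = 3.643
Term 1 = ε^1.25·(…)^4.75 = 1.79×10^-7; Term 2 = ν·Q^9.4·(…)^5.2 = 4.19×10^-7
D = 0.66·(1.79×10^-7 + 4.19×10^-7)^0.04 = 0.3721 m = 372 mm
Check: V = 4.45 m/s, Re = 3.58×10^6, f = 0.01041, h_f = 30.8 m ≈ 30.5 m ✓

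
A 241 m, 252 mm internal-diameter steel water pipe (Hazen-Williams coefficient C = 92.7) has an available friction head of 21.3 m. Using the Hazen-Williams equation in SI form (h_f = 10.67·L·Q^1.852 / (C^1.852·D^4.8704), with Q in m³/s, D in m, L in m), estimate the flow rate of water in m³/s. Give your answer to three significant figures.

Q ≈ 0.186 m³/s

Rearranging: Q = [h_f·C^1.852·D^4.8704 / (10.67·L)]^(1/1.852)
Q = [21.3·92.7^1.852·0.252^4.8704 / (10.67·241)]^0.540 = 0.1857 m³/s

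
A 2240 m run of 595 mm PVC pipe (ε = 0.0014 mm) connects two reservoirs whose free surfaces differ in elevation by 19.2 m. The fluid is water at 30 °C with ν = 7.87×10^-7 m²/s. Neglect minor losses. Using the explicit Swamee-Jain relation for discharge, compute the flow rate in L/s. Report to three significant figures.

Swamee-Jain (Type II): Q = -0.965·√(gD⁵h_f/L)·ln[ε/(3.7D) + √(3.17ν²L/(gD³h_f))]
√(gD⁵h_f/L) = √(9.81·0.595⁵·19.2/2240) = 0.07919
ε/(3.7D) = 6.36×10^-7; √(3.17ν²L/(gD³h_f)) = 1.05×10^-5
Q = -0.965·0.07919·ln(1.116×10^-5) = 0.8713 m³/s
Check: V = 3.13 m/s, Re = 2.37×10^6, f = 0.01019, h_f = 19.2 m ≈ 19.2 m ✓

Q ≈ 871 L/s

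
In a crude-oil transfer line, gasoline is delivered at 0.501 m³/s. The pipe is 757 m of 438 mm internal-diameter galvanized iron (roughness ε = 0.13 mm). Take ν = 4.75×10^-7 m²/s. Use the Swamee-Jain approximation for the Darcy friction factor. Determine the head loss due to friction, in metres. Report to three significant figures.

V = 4Q/(πD²) = 4·0.501/(π·0.438²) = 3.325 m/s
Re = VD/ν = 3.325·0.438/4.75×10^-7 = 3.07×10^6 → turbulent
ε/D = 0.13/438 = 2.97×10^-4
Swamee-Jain: f = 0.01522
h_f = f(L/D)V²/(2g) = 0.01522·(757/0.438)·3.325²/(2·9.81) = 14.82 m

h_f ≈ 14.8 m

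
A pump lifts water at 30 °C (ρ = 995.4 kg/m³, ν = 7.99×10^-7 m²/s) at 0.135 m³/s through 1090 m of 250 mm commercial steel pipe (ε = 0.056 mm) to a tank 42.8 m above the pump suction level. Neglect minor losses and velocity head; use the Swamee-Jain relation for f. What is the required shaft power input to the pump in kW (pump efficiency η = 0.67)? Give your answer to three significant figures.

V = 4Q/(πD²) = 2.750 m/s; Re = 8.61×10^5; ε/D = 2.24×10^-4; f = 0.01515
h_f = f(L/D)V²/2g = 25.47 m
Total head H = z + h_f = 42.8 + 25.47 = 68.27 m
P_hyd = ρgQH = 995.4·9.81·0.135·68.27 = 89.99 kW
P_shaft = P_hyd/η = 89.99/0.67 = 134.3 kW

P_shaft ≈ 134 kW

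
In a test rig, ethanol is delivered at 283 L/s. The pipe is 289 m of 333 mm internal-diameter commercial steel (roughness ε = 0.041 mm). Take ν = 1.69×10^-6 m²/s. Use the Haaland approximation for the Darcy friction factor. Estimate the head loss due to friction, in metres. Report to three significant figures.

V = 4Q/(πD²) = 4·0.283/(π·0.333²) = 3.249 m/s
Re = VD/ν = 3.249·0.333/1.69×10^-6 = 6.40×10^5 → turbulent
ε/D = 0.041/333 = 1.23×10^-4
Haaland: f = 0.01416
h_f = f(L/D)V²/(2g) = 0.01416·(289/0.333)·3.249²/(2·9.81) = 6.616 m

h_f ≈ 6.62 m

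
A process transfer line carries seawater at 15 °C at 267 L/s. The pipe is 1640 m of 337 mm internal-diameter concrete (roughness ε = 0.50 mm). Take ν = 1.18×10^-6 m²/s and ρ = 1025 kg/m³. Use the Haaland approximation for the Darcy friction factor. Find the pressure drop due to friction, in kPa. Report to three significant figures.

V = 4Q/(πD²) = 4·0.267/(π·0.337²) = 2.993 m/s
Re = VD/ν = 2.993·0.337/1.18×10^-6 = 8.55×10^5 → turbulent
ε/D = 0.50/337 = 0.00148
Haaland: f = 0.02194
h_f = f(L/D)V²/(2g) = 0.02194·(1640/0.337)·2.993²/(2·9.81) = 48.77 m
Δp = ρg·h_f = 1025·9.81·48.77 = 490.4 kPa

Δp ≈ 490 kPa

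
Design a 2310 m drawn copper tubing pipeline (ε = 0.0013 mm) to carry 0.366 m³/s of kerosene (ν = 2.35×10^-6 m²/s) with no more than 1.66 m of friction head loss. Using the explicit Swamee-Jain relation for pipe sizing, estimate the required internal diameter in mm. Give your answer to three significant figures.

Swamee-Jain (Type III): D = 0.66·[ε^1.25·(LQ²/(gh_f))^4.75 + ν·Q^9.4·(L/(gh_f))^5.2]^0.04
LQ²/(gh_f) = 19.00; L/(gh_f) = 141.9
Term 1 = ε^1.25·(…)^4.75 = 0.0521; Term 2 = ν·Q^9.4·(…)^5.2 = 28.7
D = 0.66·(0.0521 + 28.7)^0.04 = 0.7549 m = 755 mm
Check: V = 0.818 m/s, Re = 2.63×10^5, f = 0.01476, h_f = 1.54 m ≈ 1.66 m ✓

D ≈ 755 mm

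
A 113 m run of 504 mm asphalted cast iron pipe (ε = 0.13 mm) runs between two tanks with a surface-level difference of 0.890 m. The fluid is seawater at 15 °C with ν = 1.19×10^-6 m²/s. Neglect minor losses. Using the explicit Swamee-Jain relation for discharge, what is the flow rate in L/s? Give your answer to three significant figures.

Q ≈ 450 L/s

Swamee-Jain (Type II): Q = -0.965·√(gD⁵h_f/L)·ln[ε/(3.7D) + √(3.17ν²L/(gD³h_f))]
√(gD⁵h_f/L) = √(9.81·0.504⁵·0.890/113) = 0.05013
ε/(3.7D) = 6.97×10^-5; √(3.17ν²L/(gD³h_f)) = 2.13×10^-5
Q = -0.965·0.05013·ln(9.102×10^-5) = 0.4501 m³/s
Check: V = 2.26 m/s, Re = 9.55×10^5, f = 0.01540, h_f = 0.896 m ≈ 0.890 m ✓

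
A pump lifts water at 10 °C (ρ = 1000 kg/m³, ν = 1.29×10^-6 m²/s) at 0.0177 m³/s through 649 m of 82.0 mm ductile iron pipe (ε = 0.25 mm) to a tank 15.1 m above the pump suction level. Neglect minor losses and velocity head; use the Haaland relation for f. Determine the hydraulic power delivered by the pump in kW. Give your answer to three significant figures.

V = 4Q/(πD²) = 3.352 m/s; Re = 2.13×10^5; ε/D = 0.00305; f = 0.02690
h_f = f(L/D)V²/2g = 121.9 m
Total head H = z + h_f = 15.1 + 121.9 = 137.0 m
P_hyd = ρgQH = 1000·9.81·0.0177·137.0 = 23.78 kW

P_hyd ≈ 23.8 kW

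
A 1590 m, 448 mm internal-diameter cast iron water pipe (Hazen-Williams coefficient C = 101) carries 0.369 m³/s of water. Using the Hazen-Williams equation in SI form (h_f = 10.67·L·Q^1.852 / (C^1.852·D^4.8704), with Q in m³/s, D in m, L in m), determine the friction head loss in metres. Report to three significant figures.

h_f ≈ 25.9 m

h_f = 10.67·1590·0.369^1.852 / (101^1.852·0.448^4.8704) = 25.95 m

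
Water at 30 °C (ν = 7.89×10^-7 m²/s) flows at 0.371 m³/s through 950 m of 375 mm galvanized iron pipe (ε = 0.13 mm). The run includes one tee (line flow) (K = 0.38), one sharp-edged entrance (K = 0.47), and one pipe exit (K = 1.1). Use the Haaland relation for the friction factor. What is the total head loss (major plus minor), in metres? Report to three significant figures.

V = 4Q/(πD²) = 3.359 m/s; V²/2g = 0.5751 m
Re = 1.60×10^6, ε/D = 3.47×10^-4 → f = 0.01580 (Haaland)
Major: h_f = f(L/D)·V²/2g = 0.01580·2533·0.5751 = 23.03 m
Minor: ΣK = 1.95; h_m = ΣK·V²/2g = 1.121 m
Total H_L = 23.03 + 1.121 = 24.15 m

H_L ≈ 24.1 m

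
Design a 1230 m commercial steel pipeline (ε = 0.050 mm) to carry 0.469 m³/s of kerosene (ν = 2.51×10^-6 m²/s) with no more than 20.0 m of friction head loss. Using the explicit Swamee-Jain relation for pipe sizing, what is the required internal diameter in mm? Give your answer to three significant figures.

D ≈ 443 mm

Swamee-Jain (Type III): D = 0.66·[ε^1.25·(LQ²/(gh_f))^4.75 + ν·Q^9.4·(L/(gh_f))^5.2]^0.04
LQ²/(gh_f) = 1.379; L/(gh_f) = 6.269
Term 1 = ε^1.25·(…)^4.75 = 1.93×10^-5; Term 2 = ν·Q^9.4·(…)^5.2 = 2.85×10^-5
D = 0.66·(1.93×10^-5 + 2.85×10^-5)^0.04 = 0.4433 m = 443 mm
Check: V = 3.04 m/s, Re = 5.37×10^5, f = 0.01450, h_f = 18.9 m ≈ 20.0 m ✓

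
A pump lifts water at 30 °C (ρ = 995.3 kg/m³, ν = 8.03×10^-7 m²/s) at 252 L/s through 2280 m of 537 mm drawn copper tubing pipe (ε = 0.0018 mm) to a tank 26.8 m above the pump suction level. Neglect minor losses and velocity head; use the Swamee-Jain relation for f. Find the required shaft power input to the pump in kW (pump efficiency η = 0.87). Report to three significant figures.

V = 4Q/(πD²) = 1.113 m/s; Re = 7.44×10^5; ε/D = 3.35×10^-6; f = 0.01228
h_f = f(L/D)V²/2g = 3.289 m
Total head H = z + h_f = 26.8 + 3.289 = 30.09 m
P_hyd = ρgQH = 995.3·9.81·0.252·30.09 = 74.03 kW
P_shaft = P_hyd/η = 74.03/0.87 = 85.10 kW

P_shaft ≈ 85.1 kW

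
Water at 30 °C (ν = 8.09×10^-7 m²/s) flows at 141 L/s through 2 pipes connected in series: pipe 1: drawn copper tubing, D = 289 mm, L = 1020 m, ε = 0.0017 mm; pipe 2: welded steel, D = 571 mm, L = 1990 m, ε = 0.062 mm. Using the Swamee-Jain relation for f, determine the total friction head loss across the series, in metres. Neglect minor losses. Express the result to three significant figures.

Pipe 1: V = 2.149 m/s, Re = 7.68×10^5, ε/D = 5.88×10^-6, f = 0.01227, h_1 = f(L/D)V²/2g = 10.19 m
Pipe 2: V = 0.5506 m/s, Re = 3.89×10^5, ε/D = 1.09×10^-4, f = 0.01501, h_2 = f(L/D)V²/2g = 0.8081 m
Series → Q common, losses add: H = Σh = 11.00 m

H ≈ 11.0 m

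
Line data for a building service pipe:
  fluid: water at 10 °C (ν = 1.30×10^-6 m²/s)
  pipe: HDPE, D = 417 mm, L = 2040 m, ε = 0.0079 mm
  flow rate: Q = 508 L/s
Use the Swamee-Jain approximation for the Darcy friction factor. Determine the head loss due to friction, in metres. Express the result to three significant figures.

V = 4Q/(πD²) = 4·0.508/(π·0.417²) = 3.720 m/s
Re = VD/ν = 3.720·0.417/1.30×10^-6 = 1.19×10^6 → turbulent
ε/D = 0.0079/417 = 1.89×10^-5
Swamee-Jain: f = 0.01177
h_f = f(L/D)V²/(2g) = 0.01177·(2040/0.417)·3.720²/(2·9.81) = 40.60 m

h_f ≈ 40.6 m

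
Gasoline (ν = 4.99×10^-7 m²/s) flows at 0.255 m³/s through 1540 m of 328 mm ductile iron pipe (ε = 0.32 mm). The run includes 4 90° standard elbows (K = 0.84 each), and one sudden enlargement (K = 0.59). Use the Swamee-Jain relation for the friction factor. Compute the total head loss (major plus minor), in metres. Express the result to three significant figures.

H_L ≈ 44.8 m

V = 4Q/(πD²) = 3.018 m/s; V²/2g = 0.4642 m
Re = 1.98×10^6, ε/D = 9.76×10^-4 → f = 0.01974 (Swamee-Jain)
Major: h_f = f(L/D)·V²/2g = 0.01974·4695·0.4642 = 43.02 m
Minor: ΣK = 3.95; h_m = ΣK·V²/2g = 1.834 m
Total H_L = 43.02 + 1.834 = 44.85 m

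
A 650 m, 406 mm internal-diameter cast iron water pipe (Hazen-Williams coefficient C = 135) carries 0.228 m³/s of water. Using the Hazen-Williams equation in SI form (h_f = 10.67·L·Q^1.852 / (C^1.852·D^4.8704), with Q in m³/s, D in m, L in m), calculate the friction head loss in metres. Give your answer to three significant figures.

h_f ≈ 4.10 m

h_f = 10.67·650·0.228^1.852 / (135^1.852·0.406^4.8704) = 4.104 m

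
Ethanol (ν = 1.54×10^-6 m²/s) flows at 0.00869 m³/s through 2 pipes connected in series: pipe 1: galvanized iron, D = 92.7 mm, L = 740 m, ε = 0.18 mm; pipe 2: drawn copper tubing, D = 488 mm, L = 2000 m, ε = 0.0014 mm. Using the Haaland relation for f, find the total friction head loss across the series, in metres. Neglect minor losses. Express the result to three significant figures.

H ≈ 17.0 m

Pipe 1: V = 1.288 m/s, Re = 7.75×10^4, ε/D = 0.00194, f = 0.02522, h_1 = f(L/D)V²/2g = 17.01 m
Pipe 2: V = 0.04646 m/s, Re = 1.47×10^4, ε/D = 2.87×10^-6, f = 0.02785, h_2 = f(L/D)V²/2g = 0.01256 m
Series → Q common, losses add: H = Σh = 17.03 m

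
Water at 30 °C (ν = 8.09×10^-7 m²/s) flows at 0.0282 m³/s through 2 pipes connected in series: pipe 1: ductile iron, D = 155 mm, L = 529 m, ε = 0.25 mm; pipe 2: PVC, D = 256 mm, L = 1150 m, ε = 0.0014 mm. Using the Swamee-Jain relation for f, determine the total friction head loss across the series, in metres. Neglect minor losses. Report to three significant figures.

Pipe 1: V = 1.494 m/s, Re = 2.86×10^5, ε/D = 0.00161, f = 0.02302, h_1 = f(L/D)V²/2g = 8.943 m
Pipe 2: V = 0.5479 m/s, Re = 1.73×10^5, ε/D = 5.47×10^-6, f = 0.01602, h_2 = f(L/D)V²/2g = 1.101 m
Series → Q common, losses add: H = Σh = 10.04 m

H ≈ 10.0 m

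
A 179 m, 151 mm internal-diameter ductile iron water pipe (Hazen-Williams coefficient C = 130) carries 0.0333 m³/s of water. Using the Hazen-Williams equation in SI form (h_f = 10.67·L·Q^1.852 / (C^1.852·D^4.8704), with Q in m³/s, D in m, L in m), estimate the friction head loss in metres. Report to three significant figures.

h_f = 10.67·179·0.0333^1.852 / (130^1.852·0.151^4.8704) = 4.249 m

h_f ≈ 4.25 m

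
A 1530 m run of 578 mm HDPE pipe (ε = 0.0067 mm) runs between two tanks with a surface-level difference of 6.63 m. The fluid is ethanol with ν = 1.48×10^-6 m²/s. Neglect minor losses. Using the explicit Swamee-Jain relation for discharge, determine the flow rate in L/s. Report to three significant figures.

Q ≈ 523 L/s

Swamee-Jain (Type II): Q = -0.965·√(gD⁵h_f/L)·ln[ε/(3.7D) + √(3.17ν²L/(gD³h_f))]
√(gD⁵h_f/L) = √(9.81·0.578⁵·6.63/1530) = 0.05237
ε/(3.7D) = 3.13×10^-6; √(3.17ν²L/(gD³h_f)) = 2.91×10^-5
Q = -0.965·0.05237·ln(3.222×10^-5) = 0.5227 m³/s
Check: V = 1.99 m/s, Re = 7.78×10^5, f = 0.01236, h_f = 6.62 m ≈ 6.63 m ✓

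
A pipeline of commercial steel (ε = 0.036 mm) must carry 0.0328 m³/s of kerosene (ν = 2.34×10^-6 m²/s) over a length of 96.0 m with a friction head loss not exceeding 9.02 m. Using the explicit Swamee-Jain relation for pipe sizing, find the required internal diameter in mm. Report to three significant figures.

D ≈ 113 mm

Swamee-Jain (Type III): D = 0.66·[ε^1.25·(LQ²/(gh_f))^4.75 + ν·Q^9.4·(L/(gh_f))^5.2]^0.04
LQ²/(gh_f) = 0.001167; L/(gh_f) = 1.085
Term 1 = ε^1.25·(…)^4.75 = 3.27×10^-20; Term 2 = ν·Q^9.4·(…)^5.2 = 4.00×10^-20
D = 0.66·(3.27×10^-20 + 4.00×10^-20)^0.04 = 0.1132 m = 113 mm
Check: V = 3.26 m/s, Re = 1.58×10^5, f = 0.01841, h_f = 8.44 m ≈ 9.02 m ✓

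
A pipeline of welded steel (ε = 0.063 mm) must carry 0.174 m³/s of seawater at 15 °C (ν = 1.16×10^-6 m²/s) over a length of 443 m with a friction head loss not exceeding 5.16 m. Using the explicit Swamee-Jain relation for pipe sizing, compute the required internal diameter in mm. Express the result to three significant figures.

Swamee-Jain (Type III): D = 0.66·[ε^1.25·(LQ²/(gh_f))^4.75 + ν·Q^9.4·(L/(gh_f))^5.2]^0.04
LQ²/(gh_f) = 0.2650; L/(gh_f) = 8.752
Term 1 = ε^1.25·(…)^4.75 = 1.02×10^-8; Term 2 = ν·Q^9.4·(…)^5.2 = 6.68×10^-9
D = 0.66·(1.02×10^-8 + 6.68×10^-9)^0.04 = 0.3226 m = 323 mm
Check: V = 2.13 m/s, Re = 5.92×10^5, f = 0.01525, h_f = 4.84 m ≈ 5.16 m ✓

D ≈ 323 mm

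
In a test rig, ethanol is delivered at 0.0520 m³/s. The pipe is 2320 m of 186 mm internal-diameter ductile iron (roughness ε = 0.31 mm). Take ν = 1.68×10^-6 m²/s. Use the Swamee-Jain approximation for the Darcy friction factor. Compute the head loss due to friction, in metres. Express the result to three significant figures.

h_f ≈ 54.6 m

V = 4Q/(πD²) = 4·0.0520/(π·0.186²) = 1.914 m/s
Re = VD/ν = 1.914·0.186/1.68×10^-6 = 2.12×10^5 → turbulent
ε/D = 0.31/186 = 0.00167
Swamee-Jain: f = 0.02345
h_f = f(L/D)V²/(2g) = 0.02345·(2320/0.186)·1.914²/(2·9.81) = 54.59 m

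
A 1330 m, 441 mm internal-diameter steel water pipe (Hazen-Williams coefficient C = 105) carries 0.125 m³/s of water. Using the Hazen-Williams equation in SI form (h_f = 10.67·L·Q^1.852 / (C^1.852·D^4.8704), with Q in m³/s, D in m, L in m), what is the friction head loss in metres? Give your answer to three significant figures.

h_f = 10.67·1330·0.125^1.852 / (105^1.852·0.441^4.8704) = 2.937 m

h_f ≈ 2.94 m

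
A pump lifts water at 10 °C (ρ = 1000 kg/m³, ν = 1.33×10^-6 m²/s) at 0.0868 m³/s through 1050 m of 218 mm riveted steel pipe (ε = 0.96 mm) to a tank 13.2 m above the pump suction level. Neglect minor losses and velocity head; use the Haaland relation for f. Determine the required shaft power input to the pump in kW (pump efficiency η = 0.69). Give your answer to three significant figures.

V = 4Q/(πD²) = 2.326 m/s; Re = 3.81×10^5; ε/D = 0.00440; f = 0.02954
h_f = f(L/D)V²/2g = 39.22 m
Total head H = z + h_f = 13.2 + 39.22 = 52.42 m
P_hyd = ρgQH = 1000·9.81·0.0868·52.42 = 44.63 kW
P_shaft = P_hyd/η = 44.63/0.69 = 64.69 kW

P_shaft ≈ 64.7 kW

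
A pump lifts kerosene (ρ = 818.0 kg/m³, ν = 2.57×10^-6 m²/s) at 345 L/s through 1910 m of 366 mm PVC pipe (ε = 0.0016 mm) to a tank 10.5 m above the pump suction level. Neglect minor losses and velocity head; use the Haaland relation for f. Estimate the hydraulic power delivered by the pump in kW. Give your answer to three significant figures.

V = 4Q/(πD²) = 3.279 m/s; Re = 4.67×10^5; ε/D = 4.37×10^-6; f = 0.01327
h_f = f(L/D)V²/2g = 37.95 m
Total head H = z + h_f = 10.5 + 37.95 = 48.45 m
P_hyd = ρgQH = 818.0·9.81·0.345·48.45 = 134.1 kW

P_hyd ≈ 134 kW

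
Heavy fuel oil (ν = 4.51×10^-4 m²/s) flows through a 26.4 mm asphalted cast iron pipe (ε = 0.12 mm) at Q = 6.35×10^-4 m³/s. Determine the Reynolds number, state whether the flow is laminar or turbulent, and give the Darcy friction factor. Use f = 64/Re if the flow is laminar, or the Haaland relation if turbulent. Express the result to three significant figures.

Re ≈ 67.9; laminar; f = 64/Re ≈ 0.942

V = 4Q/(πD²) = 1.160 m/s
Re = VD/ν = 1.160·0.0264/4.51×10^-4 = 67.9
Re < 2300 → laminar → f = 64/Re = 0.9425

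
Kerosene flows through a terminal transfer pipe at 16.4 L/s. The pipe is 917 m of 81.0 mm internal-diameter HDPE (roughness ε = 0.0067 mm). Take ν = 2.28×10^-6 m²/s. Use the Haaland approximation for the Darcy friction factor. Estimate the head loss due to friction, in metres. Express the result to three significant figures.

h_f ≈ 104 m

V = 4Q/(πD²) = 4·0.0164/(π·0.0810²) = 3.183 m/s
Re = VD/ν = 3.183·0.0810/2.28×10^-6 = 1.13×10^5 → turbulent
ε/D = 0.0067/81.0 = 8.27×10^-5
Haaland: f = 0.01777
h_f = f(L/D)V²/(2g) = 0.01777·(917/0.0810)·3.183²/(2·9.81) = 103.8 m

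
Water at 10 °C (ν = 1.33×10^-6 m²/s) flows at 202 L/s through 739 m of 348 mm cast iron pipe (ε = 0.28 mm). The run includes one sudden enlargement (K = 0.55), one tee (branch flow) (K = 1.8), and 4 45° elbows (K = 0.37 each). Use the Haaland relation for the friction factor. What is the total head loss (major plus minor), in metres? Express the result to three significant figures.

H_L ≈ 10.3 m

V = 4Q/(πD²) = 2.124 m/s; V²/2g = 0.2299 m
Re = 5.56×10^5, ε/D = 8.05×10^-4 → f = 0.01922 (Haaland)
Major: h_f = f(L/D)·V²/2g = 0.01922·2124·0.2299 = 9.384 m
Minor: ΣK = 3.83; h_m = ΣK·V²/2g = 0.8805 m
Total H_L = 9.384 + 0.8805 = 10.26 m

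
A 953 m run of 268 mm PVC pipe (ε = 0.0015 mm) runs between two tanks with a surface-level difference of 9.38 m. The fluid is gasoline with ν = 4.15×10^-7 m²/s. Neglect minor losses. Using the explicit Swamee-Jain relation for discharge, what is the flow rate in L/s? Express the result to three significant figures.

Q ≈ 121 L/s

Swamee-Jain (Type II): Q = -0.965·√(gD⁵h_f/L)·ln[ε/(3.7D) + √(3.17ν²L/(gD³h_f))]
√(gD⁵h_f/L) = √(9.81·0.268⁵·9.38/953) = 0.01155
ε/(3.7D) = 1.51×10^-6; √(3.17ν²L/(gD³h_f)) = 1.71×10^-5
Q = -0.965·0.01155·ln(1.865×10^-5) = 0.1214 m³/s
Check: V = 2.15 m/s, Re = 1.39×10^6, f = 0.01116, h_f = 9.37 m ≈ 9.38 m ✓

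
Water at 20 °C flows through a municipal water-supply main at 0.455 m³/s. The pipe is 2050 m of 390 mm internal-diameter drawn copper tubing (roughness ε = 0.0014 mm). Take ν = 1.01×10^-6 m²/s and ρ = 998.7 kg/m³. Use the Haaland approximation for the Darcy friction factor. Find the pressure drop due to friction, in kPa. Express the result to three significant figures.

Δp ≈ 417 kPa

V = 4Q/(πD²) = 4·0.455/(π·0.390²) = 3.809 m/s
Re = VD/ν = 3.809·0.390/1.01×10^-6 = 1.47×10^6 → turbulent
ε/D = 0.0014/390 = 3.59×10^-6
Haaland: f = 0.01095
h_f = f(L/D)V²/(2g) = 0.01095·(2050/0.390)·3.809²/(2·9.81) = 42.55 m
Δp = ρg·h_f = 998.7·9.81·42.55 = 416.9 kPa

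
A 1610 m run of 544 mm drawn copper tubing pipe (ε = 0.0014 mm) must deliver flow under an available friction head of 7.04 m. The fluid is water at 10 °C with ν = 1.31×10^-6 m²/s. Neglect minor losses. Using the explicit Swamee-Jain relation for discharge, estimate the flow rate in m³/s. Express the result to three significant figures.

Swamee-Jain (Type II): Q = -0.965·√(gD⁵h_f/L)·ln[ε/(3.7D) + √(3.17ν²L/(gD³h_f))]
√(gD⁵h_f/L) = √(9.81·0.544⁵·7.04/1610) = 0.04521
ε/(3.7D) = 6.96×10^-7; √(3.17ν²L/(gD³h_f)) = 2.81×10^-5
Q = -0.965·0.04521·ln(2.876×10^-5) = 0.4562 m³/s
Check: V = 1.96 m/s, Re = 8.15×10^5, f = 0.01207, h_f = 7.02 m ≈ 7.04 m ✓

Q ≈ 0.456 m³/s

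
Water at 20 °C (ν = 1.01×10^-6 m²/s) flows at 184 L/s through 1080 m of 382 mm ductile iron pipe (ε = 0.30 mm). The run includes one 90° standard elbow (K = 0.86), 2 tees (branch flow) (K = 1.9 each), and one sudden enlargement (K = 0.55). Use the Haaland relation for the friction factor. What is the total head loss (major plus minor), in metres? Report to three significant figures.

V = 4Q/(πD²) = 1.605 m/s; V²/2g = 0.1314 m
Re = 6.07×10^5, ε/D = 7.85×10^-4 → f = 0.01908 (Haaland)
Major: h_f = f(L/D)·V²/2g = 0.01908·2827·0.1314 = 7.087 m
Minor: ΣK = 5.21; h_m = ΣK·V²/2g = 0.6844 m
Total H_L = 7.087 + 0.6844 = 7.771 m

H_L ≈ 7.77 m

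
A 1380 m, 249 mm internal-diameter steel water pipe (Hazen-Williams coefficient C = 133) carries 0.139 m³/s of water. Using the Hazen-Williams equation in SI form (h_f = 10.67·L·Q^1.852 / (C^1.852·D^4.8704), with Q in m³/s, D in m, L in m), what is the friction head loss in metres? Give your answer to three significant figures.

h_f ≈ 38.8 m

h_f = 10.67·1380·0.139^1.852 / (133^1.852·0.249^4.8704) = 38.75 m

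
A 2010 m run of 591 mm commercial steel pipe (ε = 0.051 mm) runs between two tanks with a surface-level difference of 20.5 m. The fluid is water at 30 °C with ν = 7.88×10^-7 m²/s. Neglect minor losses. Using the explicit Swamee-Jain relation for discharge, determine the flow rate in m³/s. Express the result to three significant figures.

Swamee-Jain (Type II): Q = -0.965·√(gD⁵h_f/L)·ln[ε/(3.7D) + √(3.17ν²L/(gD³h_f))]
√(gD⁵h_f/L) = √(9.81·0.591⁵·20.5/2010) = 0.08493
ε/(3.7D) = 2.33×10^-5; √(3.17ν²L/(gD³h_f)) = 9.76×10^-6
Q = -0.965·0.08493·ln(3.309×10^-5) = 0.8455 m³/s
Check: V = 3.08 m/s, Re = 2.31×10^6, f = 0.01253, h_f = 20.6 m ≈ 20.5 m ✓

Q ≈ 0.846 m³/s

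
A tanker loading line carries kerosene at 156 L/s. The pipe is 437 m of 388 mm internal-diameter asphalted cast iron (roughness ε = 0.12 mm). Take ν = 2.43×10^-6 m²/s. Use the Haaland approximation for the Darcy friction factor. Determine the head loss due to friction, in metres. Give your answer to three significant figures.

V = 4Q/(πD²) = 4·0.156/(π·0.388²) = 1.319 m/s
Re = VD/ν = 1.319·0.388/2.43×10^-6 = 2.11×10^5 → turbulent
ε/D = 0.12/388 = 3.09×10^-4
Haaland: f = 0.01746
h_f = f(L/D)V²/(2g) = 0.01746·(437/0.388)·1.319²/(2·9.81) = 1.745 m

h_f ≈ 1.75 m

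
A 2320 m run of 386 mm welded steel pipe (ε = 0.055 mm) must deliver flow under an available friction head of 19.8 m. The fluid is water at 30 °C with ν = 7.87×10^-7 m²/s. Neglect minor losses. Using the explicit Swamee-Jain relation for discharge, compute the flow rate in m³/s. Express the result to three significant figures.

Q ≈ 0.252 m³/s

Swamee-Jain (Type II): Q = -0.965·√(gD⁵h_f/L)·ln[ε/(3.7D) + √(3.17ν²L/(gD³h_f))]
√(gD⁵h_f/L) = √(9.81·0.386⁵·19.8/2320) = 0.02678
ε/(3.7D) = 3.85×10^-5; √(3.17ν²L/(gD³h_f)) = 2.02×10^-5
Q = -0.965·0.02678·ln(5.870×10^-5) = 0.2518 m³/s
Check: V = 2.15 m/s, Re = 1.06×10^6, f = 0.01404, h_f = 19.9 m ≈ 19.8 m ✓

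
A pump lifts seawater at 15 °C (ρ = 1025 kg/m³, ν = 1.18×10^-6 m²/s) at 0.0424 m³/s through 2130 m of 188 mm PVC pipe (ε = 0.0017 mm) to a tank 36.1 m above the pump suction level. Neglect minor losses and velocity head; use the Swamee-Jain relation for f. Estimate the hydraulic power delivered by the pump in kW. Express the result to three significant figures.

P_hyd ≈ 24.0 kW

V = 4Q/(πD²) = 1.527 m/s; Re = 2.43×10^5; ε/D = 9.04×10^-6; f = 0.01505
h_f = f(L/D)V²/2g = 20.27 m
Total head H = z + h_f = 36.1 + 20.27 = 56.37 m
P_hyd = ρgQH = 1025·9.81·0.0424·56.37 = 24.03 kW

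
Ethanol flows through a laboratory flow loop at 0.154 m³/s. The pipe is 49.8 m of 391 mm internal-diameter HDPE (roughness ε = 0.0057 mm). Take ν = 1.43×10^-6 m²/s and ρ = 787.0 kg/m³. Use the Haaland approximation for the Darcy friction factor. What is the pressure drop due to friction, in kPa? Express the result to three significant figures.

V = 4Q/(πD²) = 4·0.154/(π·0.391²) = 1.283 m/s
Re = VD/ν = 1.283·0.391/1.43×10^-6 = 3.51×10^5 → turbulent
ε/D = 0.0057/391 = 1.46×10^-5
Haaland: f = 0.01406
h_f = f(L/D)V²/(2g) = 0.01406·(49.8/0.391)·1.283²/(2·9.81) = 0.1502 m
Δp = ρg·h_f = 787.0·9.81·0.1502 = 1.160 kPa

Δp ≈ 1.16 kPa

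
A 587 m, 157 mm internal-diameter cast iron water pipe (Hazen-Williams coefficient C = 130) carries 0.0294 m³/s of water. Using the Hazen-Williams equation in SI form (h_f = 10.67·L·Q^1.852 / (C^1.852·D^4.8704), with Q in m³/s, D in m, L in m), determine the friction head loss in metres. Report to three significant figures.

h_f = 10.67·587·0.0294^1.852 / (130^1.852·0.157^4.8704) = 9.151 m

h_f ≈ 9.15 m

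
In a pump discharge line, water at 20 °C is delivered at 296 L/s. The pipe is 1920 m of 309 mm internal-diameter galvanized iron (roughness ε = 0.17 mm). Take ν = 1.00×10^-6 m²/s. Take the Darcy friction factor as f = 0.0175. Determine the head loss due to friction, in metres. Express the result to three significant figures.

V = 4Q/(πD²) = 4·0.296/(π·0.309²) = 3.947 m/s
h_f = f(L/D)V²/(2g) = 0.01750·(1920/0.309)·3.947²/(2·9.81) = 86.35 m

h_f ≈ 86.3 m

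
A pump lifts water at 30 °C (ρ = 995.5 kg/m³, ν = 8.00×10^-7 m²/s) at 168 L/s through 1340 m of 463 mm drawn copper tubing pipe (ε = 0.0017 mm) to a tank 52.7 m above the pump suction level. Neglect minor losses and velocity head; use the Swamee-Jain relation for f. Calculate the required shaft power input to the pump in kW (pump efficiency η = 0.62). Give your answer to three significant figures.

V = 4Q/(πD²) = 0.9978 m/s; Re = 5.77×10^5; ε/D = 3.67×10^-6; f = 0.01282
h_f = f(L/D)V²/2g = 1.884 m
Total head H = z + h_f = 52.7 + 1.884 = 54.58 m
P_hyd = ρgQH = 995.5·9.81·0.168·54.58 = 89.55 kW
P_shaft = P_hyd/η = 89.55/0.62 = 144.4 kW

P_shaft ≈ 144 kW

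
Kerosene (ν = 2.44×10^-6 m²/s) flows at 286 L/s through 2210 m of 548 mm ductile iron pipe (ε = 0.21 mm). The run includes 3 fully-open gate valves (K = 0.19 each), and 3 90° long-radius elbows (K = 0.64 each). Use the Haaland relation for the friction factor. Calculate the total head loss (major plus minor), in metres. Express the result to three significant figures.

H_L ≈ 5.47 m

V = 4Q/(πD²) = 1.213 m/s; V²/2g = 0.07494 m
Re = 2.72×10^5, ε/D = 3.83×10^-4 → f = 0.01750 (Haaland)
Major: h_f = f(L/D)·V²/2g = 0.01750·4033·0.07494 = 5.288 m
Minor: ΣK = 2.49; h_m = ΣK·V²/2g = 0.1866 m
Total H_L = 5.288 + 0.1866 = 5.475 m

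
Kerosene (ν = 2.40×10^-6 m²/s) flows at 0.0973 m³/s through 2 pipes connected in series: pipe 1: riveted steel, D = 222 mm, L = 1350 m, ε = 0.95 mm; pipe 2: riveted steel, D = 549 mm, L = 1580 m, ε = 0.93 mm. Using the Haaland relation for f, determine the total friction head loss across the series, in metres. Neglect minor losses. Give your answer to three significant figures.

H ≈ 58.3 m

Pipe 1: V = 2.514 m/s, Re = 2.33×10^5, ε/D = 0.00428, f = 0.02945, h_1 = f(L/D)V²/2g = 57.69 m
Pipe 2: V = 0.4110 m/s, Re = 9.40×10^4, ε/D = 0.00169, f = 0.02423, h_2 = f(L/D)V²/2g = 0.6006 m
Series → Q common, losses add: H = Σh = 58.29 m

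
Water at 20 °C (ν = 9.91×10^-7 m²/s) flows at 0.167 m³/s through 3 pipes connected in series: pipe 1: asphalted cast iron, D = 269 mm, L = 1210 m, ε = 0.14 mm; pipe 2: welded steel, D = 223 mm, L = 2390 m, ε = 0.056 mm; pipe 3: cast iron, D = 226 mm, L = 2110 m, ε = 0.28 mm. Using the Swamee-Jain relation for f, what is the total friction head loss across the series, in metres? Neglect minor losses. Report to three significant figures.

Pipe 1: V = 2.938 m/s, Re = 7.98×10^5, ε/D = 5.20×10^-4, f = 0.01756, h_1 = f(L/D)V²/2g = 34.77 m
Pipe 2: V = 4.276 m/s, Re = 9.62×10^5, ε/D = 2.51×10^-4, f = 0.01533, h_2 = f(L/D)V²/2g = 153.1 m
Pipe 3: V = 4.163 m/s, Re = 9.49×10^5, ε/D = 0.00124, f = 0.02106, h_3 = f(L/D)V²/2g = 173.7 m
Series → Q common, losses add: H = Σh = 361.6 m

H ≈ 362 m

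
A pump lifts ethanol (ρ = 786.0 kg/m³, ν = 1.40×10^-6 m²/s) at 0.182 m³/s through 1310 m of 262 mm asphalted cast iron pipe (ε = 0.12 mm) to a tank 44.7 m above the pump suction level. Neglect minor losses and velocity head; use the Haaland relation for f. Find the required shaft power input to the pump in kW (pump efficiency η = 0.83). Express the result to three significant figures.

V = 4Q/(πD²) = 3.376 m/s; Re = 6.32×10^5; ε/D = 4.58×10^-4; f = 0.01713
h_f = f(L/D)V²/2g = 49.75 m
Total head H = z + h_f = 44.7 + 49.75 = 94.45 m
P_hyd = ρgQH = 786.0·9.81·0.182·94.45 = 132.5 kW
P_shaft = P_hyd/η = 132.5/0.83 = 159.7 kW

P_shaft ≈ 160 kW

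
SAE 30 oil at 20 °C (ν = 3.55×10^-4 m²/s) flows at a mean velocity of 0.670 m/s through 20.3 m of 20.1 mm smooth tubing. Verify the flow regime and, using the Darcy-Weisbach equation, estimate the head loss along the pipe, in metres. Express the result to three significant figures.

Re = VD/ν = 0.670·0.02010/3.55×10^-4 = 37.9 → laminar (Re < 2300)
f = 64/Re = 1.687
h_f = f(L/D)V²/(2g) = 1.687·(20.3/0.02010)·0.670²/(2·9.81) = 38.98 m

h_f ≈ 39.0 m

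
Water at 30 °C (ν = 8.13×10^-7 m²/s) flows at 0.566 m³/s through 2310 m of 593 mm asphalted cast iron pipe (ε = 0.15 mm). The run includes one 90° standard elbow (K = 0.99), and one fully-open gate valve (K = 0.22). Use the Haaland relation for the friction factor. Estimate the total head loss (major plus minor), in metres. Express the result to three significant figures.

H_L ≈ 12.7 m

V = 4Q/(πD²) = 2.049 m/s; V²/2g = 0.2141 m
Re = 1.49×10^6, ε/D = 2.53×10^-4 → f = 0.01493 (Haaland)
Major: h_f = f(L/D)·V²/2g = 0.01493·3895·0.2141 = 12.45 m
Minor: ΣK = 1.21; h_m = ΣK·V²/2g = 0.2590 m
Total H_L = 12.45 + 0.2590 = 12.71 m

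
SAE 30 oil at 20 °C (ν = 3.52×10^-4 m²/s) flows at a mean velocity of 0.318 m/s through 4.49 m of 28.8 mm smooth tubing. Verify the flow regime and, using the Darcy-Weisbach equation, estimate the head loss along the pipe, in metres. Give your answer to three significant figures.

h_f ≈ 1.98 m

Re = VD/ν = 0.318·0.02880/3.52×10^-4 = 26.0 → laminar (Re < 2300)
f = 64/Re = 2.460
h_f = f(L/D)V²/(2g) = 2.460·(4.49/0.02880)·0.318²/(2·9.81) = 1.977 m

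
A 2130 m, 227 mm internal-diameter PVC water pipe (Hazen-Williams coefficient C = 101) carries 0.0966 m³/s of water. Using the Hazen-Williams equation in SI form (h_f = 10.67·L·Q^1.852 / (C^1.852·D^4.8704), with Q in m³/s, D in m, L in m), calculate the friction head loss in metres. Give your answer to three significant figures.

h_f ≈ 79.6 m

h_f = 10.67·2130·0.0966^1.852 / (101^1.852·0.227^4.8704) = 79.64 m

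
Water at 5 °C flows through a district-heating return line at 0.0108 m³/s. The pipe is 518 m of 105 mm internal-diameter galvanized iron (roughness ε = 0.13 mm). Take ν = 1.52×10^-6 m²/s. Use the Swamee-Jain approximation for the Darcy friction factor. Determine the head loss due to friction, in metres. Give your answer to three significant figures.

h_f ≈ 9.17 m

V = 4Q/(πD²) = 4·0.0108/(π·0.105²) = 1.247 m/s
Re = VD/ν = 1.247·0.105/1.52×10^-6 = 8.62×10^4 → turbulent
ε/D = 0.13/105 = 0.00124
Swamee-Jain: f = 0.02344
h_f = f(L/D)V²/(2g) = 0.02344·(518/0.105)·1.247²/(2·9.81) = 9.168 m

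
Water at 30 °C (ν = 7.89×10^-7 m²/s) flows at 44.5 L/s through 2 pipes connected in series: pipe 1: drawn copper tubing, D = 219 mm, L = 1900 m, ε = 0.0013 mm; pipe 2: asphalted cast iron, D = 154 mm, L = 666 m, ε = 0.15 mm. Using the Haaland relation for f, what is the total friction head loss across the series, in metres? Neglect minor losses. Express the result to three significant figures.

Pipe 1: V = 1.181 m/s, Re = 3.28×10^5, ε/D = 5.94×10^-6, f = 0.01416, h_1 = f(L/D)V²/2g = 8.736 m
Pipe 2: V = 2.389 m/s, Re = 4.66×10^5, ε/D = 9.74×10^-4, f = 0.02012, h_2 = f(L/D)V²/2g = 25.31 m
Series → Q common, losses add: H = Σh = 34.05 m

H ≈ 34.0 m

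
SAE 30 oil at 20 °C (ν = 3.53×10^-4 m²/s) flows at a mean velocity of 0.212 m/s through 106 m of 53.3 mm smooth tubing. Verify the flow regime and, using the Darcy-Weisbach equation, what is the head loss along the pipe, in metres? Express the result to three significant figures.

Re = VD/ν = 0.212·0.05330/3.53×10^-4 = 32.0 → laminar (Re < 2300)
f = 64/Re = 1.999
h_f = f(L/D)V²/(2g) = 1.999·(106/0.05330)·0.212²/(2·9.81) = 9.108 m

h_f ≈ 9.11 m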